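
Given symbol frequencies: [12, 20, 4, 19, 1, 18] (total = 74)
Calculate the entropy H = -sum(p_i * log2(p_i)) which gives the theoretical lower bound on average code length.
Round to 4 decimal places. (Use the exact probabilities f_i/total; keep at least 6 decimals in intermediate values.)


Per-symbol terms -p_i * log2(p_i) with p_i = f_i/74:
  p = 12/74 = 0.162162: log2(p) = -2.624491, -p*log2(p) = 0.425593
  p = 20/74 = 0.270270: log2(p) = -1.887525, -p*log2(p) = 0.510142
  p = 4/74 = 0.054054: log2(p) = -4.209453, -p*log2(p) = 0.227538
  p = 19/74 = 0.256757: log2(p) = -1.961526, -p*log2(p) = 0.503635
  p = 1/74 = 0.013514: log2(p) = -6.209453, -p*log2(p) = 0.083912
  p = 18/74 = 0.243243: log2(p) = -2.039528, -p*log2(p) = 0.496101
H = 0.425593 + 0.510142 + 0.227538 + 0.503635 + 0.083912 + 0.496101 = 2.246921

H = 2.2469 bits/symbol


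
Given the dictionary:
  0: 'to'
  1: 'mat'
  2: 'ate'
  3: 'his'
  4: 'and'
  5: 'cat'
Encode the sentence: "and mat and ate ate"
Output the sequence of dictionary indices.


Look up each word in the dictionary:
  'and' -> 4
  'mat' -> 1
  'and' -> 4
  'ate' -> 2
  'ate' -> 2

Encoded: [4, 1, 4, 2, 2]


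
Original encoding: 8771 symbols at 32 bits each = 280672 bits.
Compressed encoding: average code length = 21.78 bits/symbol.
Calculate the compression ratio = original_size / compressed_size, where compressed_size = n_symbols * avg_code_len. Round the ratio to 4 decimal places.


original_size = n_symbols * orig_bits = 8771 * 32 = 280672 bits
compressed_size = n_symbols * avg_code_len = 8771 * 21.78 = 191032.38 bits
ratio = original_size / compressed_size = 280672 / 191032.38 = 1.4692

Compression ratio = 1.4692


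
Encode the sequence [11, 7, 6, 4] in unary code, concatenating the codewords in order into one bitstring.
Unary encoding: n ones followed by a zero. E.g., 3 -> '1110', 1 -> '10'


Encode each number as n ones followed by a terminating 0:
  11 -> 111111111110 (12 bits)
  7 -> 11111110 (8 bits)
  6 -> 1111110 (7 bits)
  4 -> 11110 (5 bits)
Total length = 12 + 8 + 7 + 5 = 32 bits.

Unary([11, 7, 6, 4]) = 11111111111011111110111111011110 (32 bits)


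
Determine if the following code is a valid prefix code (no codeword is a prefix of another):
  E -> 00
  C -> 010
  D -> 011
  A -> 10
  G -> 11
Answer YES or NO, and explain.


Checking each pair (does one codeword prefix another?):
  E='00' vs C='010': no prefix
  E='00' vs D='011': no prefix
  E='00' vs A='10': no prefix
  E='00' vs G='11': no prefix
  C='010' vs E='00': no prefix
  C='010' vs D='011': no prefix
  C='010' vs A='10': no prefix
  C='010' vs G='11': no prefix
  D='011' vs E='00': no prefix
  D='011' vs C='010': no prefix
  D='011' vs A='10': no prefix
  D='011' vs G='11': no prefix
  A='10' vs E='00': no prefix
  A='10' vs C='010': no prefix
  A='10' vs D='011': no prefix
  A='10' vs G='11': no prefix
  G='11' vs E='00': no prefix
  G='11' vs C='010': no prefix
  G='11' vs D='011': no prefix
  G='11' vs A='10': no prefix
No violation found over all pairs.

YES -- this is a valid prefix code. No codeword is a prefix of any other codeword.


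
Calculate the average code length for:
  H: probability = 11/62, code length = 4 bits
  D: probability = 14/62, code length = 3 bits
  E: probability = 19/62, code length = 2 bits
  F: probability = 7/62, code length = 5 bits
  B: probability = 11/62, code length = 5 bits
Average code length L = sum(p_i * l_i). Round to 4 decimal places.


Weighted contributions p_i * l_i:
  H: (11/62) * 4 = 44/62
  D: (14/62) * 3 = 42/62
  E: (19/62) * 2 = 38/62
  F: (7/62) * 5 = 35/62
  B: (11/62) * 5 = 55/62
Sum = (44 + 42 + 38 + 35 + 55)/62 = 214/62

L = 214/62 = 3.4516 bits/symbol


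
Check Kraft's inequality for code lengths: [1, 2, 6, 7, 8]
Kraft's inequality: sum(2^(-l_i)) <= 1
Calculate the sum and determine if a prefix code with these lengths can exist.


Sum = 2^(-1) + 2^(-2) + 2^(-6) + 2^(-7) + 2^(-8)
    = 0.5 + 0.25 + 0.015625 + 0.0078125 + 0.00390625
    = 199/256 = 0.77734375
Since 0.77734375 <= 1, Kraft's inequality IS satisfied.
A prefix code with these lengths CAN exist.

Kraft sum = 0.77734375. Satisfied.


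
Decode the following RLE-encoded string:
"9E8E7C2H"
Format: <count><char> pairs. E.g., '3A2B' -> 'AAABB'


Expanding each <count><char> pair:
  9E -> 'EEEEEEEEE'
  8E -> 'EEEEEEEE'
  7C -> 'CCCCCCC'
  2H -> 'HH'

Decoded = EEEEEEEEEEEEEEEEECCCCCCCHH


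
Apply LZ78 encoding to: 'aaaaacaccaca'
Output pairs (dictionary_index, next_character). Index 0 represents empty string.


LZ78 encoding steps:
Dictionary: {0: ''}
Step 1: w='' (idx 0), next='a' -> output (0, 'a'), add 'a' as idx 1
Step 2: w='a' (idx 1), next='a' -> output (1, 'a'), add 'aa' as idx 2
Step 3: w='aa' (idx 2), next='c' -> output (2, 'c'), add 'aac' as idx 3
Step 4: w='a' (idx 1), next='c' -> output (1, 'c'), add 'ac' as idx 4
Step 5: w='' (idx 0), next='c' -> output (0, 'c'), add 'c' as idx 5
Step 6: w='ac' (idx 4), next='a' -> output (4, 'a'), add 'aca' as idx 6


Encoded: [(0, 'a'), (1, 'a'), (2, 'c'), (1, 'c'), (0, 'c'), (4, 'a')]


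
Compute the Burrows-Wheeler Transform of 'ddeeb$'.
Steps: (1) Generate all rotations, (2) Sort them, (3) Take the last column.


Rotations (sorted):
  0: $ddeeb -> last char: b
  1: b$ddee -> last char: e
  2: ddeeb$ -> last char: $
  3: deeb$d -> last char: d
  4: eb$dde -> last char: e
  5: eeb$dd -> last char: d


BWT = be$ded


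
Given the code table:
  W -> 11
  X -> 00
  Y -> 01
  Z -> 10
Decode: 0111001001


Decoding:
01 -> Y
11 -> W
00 -> X
10 -> Z
01 -> Y


Result: YWXZY


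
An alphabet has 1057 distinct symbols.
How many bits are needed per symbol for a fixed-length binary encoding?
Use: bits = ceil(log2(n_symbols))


log2(1057) = 10.0458
Bracket: 2^10 = 1024 < 1057 <= 2^11 = 2048
So ceil(log2(1057)) = 11

bits = ceil(log2(1057)) = ceil(10.0458) = 11 bits


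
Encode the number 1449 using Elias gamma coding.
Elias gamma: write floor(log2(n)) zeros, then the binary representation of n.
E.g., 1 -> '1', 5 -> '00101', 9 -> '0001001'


num_bits = floor(log2(1449)) + 1 = 11
leading_zeros = num_bits - 1 = 10
binary(1449) = 10110101001

Elias gamma(1449) = '0000000000' + '10110101001' = 000000000010110101001 (21 bits)


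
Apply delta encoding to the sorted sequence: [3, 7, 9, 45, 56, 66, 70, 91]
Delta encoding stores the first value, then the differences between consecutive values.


First value: 3
Deltas:
  7 - 3 = 4
  9 - 7 = 2
  45 - 9 = 36
  56 - 45 = 11
  66 - 56 = 10
  70 - 66 = 4
  91 - 70 = 21


Delta encoded: [3, 4, 2, 36, 11, 10, 4, 21]


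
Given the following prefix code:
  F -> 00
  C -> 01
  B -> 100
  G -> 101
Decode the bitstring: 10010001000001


Decoding step by step:
Bits 100 -> B
Bits 100 -> B
Bits 01 -> C
Bits 00 -> F
Bits 00 -> F
Bits 01 -> C


Decoded message: BBCFFC


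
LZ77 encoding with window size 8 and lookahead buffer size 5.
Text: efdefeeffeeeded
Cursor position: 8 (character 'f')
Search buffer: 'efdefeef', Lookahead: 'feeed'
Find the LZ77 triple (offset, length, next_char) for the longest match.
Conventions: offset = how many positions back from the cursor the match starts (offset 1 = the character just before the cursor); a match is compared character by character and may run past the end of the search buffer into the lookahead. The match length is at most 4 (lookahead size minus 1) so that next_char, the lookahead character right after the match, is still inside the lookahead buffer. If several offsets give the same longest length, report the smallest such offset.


Try each offset into the search buffer:
  offset=1 (pos 7, char 'f'): match length 1
  offset=2 (pos 6, char 'e'): match length 0
  offset=3 (pos 5, char 'e'): match length 0
  offset=4 (pos 4, char 'f'): match length 3
  offset=5 (pos 3, char 'e'): match length 0
  offset=6 (pos 2, char 'd'): match length 0
  offset=7 (pos 1, char 'f'): match length 1
  offset=8 (pos 0, char 'e'): match length 0
Longest match has length 3 at offset 4.
next_char = character at position 8 + 3 = 11 -> 'e'

Best match: offset=4, length=3 (matching 'fee' starting at position 4)
LZ77 triple: (4, 3, 'e')


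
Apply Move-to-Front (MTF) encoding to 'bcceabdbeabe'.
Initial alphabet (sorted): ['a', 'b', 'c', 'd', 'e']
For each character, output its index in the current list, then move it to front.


MTF encoding:
'b': index 1 in ['a', 'b', 'c', 'd', 'e'] -> ['b', 'a', 'c', 'd', 'e']
'c': index 2 in ['b', 'a', 'c', 'd', 'e'] -> ['c', 'b', 'a', 'd', 'e']
'c': index 0 in ['c', 'b', 'a', 'd', 'e'] -> ['c', 'b', 'a', 'd', 'e']
'e': index 4 in ['c', 'b', 'a', 'd', 'e'] -> ['e', 'c', 'b', 'a', 'd']
'a': index 3 in ['e', 'c', 'b', 'a', 'd'] -> ['a', 'e', 'c', 'b', 'd']
'b': index 3 in ['a', 'e', 'c', 'b', 'd'] -> ['b', 'a', 'e', 'c', 'd']
'd': index 4 in ['b', 'a', 'e', 'c', 'd'] -> ['d', 'b', 'a', 'e', 'c']
'b': index 1 in ['d', 'b', 'a', 'e', 'c'] -> ['b', 'd', 'a', 'e', 'c']
'e': index 3 in ['b', 'd', 'a', 'e', 'c'] -> ['e', 'b', 'd', 'a', 'c']
'a': index 3 in ['e', 'b', 'd', 'a', 'c'] -> ['a', 'e', 'b', 'd', 'c']
'b': index 2 in ['a', 'e', 'b', 'd', 'c'] -> ['b', 'a', 'e', 'd', 'c']
'e': index 2 in ['b', 'a', 'e', 'd', 'c'] -> ['e', 'b', 'a', 'd', 'c']


Output: [1, 2, 0, 4, 3, 3, 4, 1, 3, 3, 2, 2]


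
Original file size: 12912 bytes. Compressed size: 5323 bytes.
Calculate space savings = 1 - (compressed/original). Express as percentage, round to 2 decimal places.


ratio = compressed/original = 5323/12912 = 0.412252
savings = 1 - ratio = 1 - 0.412252 = 0.587748
as a percentage: 0.587748 * 100 = 58.77%

Space savings = 1 - 5323/12912 = 58.77%


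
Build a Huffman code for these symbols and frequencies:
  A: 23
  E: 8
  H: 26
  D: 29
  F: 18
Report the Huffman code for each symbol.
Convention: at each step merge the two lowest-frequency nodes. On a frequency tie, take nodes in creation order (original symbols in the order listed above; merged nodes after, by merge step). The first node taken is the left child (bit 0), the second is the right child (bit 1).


Huffman tree construction:
Step 1: Merge E(8) + F(18) = 26
Step 2: Merge A(23) + H(26) = 49
Step 3: Merge (E+F)(26) + D(29) = 55
Step 4: Merge (A+H)(49) + ((E+F)+D)(55) = 104
Read each symbol's code off the tree from the root (left child = 0, right child = 1).

Codes:
  A: 00 (length 2)
  E: 100 (length 3)
  H: 01 (length 2)
  D: 11 (length 2)
  F: 101 (length 3)
Average code length: 234/104 = 2.2500 bits/symbol


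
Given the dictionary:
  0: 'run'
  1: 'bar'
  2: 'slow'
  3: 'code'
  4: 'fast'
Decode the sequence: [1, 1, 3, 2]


Look up each index in the dictionary:
  1 -> 'bar'
  1 -> 'bar'
  3 -> 'code'
  2 -> 'slow'

Decoded: "bar bar code slow"


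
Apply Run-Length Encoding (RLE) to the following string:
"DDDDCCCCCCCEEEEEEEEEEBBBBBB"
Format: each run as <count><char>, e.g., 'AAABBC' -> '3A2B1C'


Scanning runs left to right:
  i=0: run of 'D' x 4 -> '4D'
  i=4: run of 'C' x 7 -> '7C'
  i=11: run of 'E' x 10 -> '10E'
  i=21: run of 'B' x 6 -> '6B'

RLE = 4D7C10E6B


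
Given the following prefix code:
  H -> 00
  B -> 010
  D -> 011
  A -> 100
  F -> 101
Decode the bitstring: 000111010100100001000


Decoding step by step:
Bits 00 -> H
Bits 011 -> D
Bits 101 -> F
Bits 010 -> B
Bits 010 -> B
Bits 00 -> H
Bits 010 -> B
Bits 00 -> H


Decoded message: HDFBBHBH


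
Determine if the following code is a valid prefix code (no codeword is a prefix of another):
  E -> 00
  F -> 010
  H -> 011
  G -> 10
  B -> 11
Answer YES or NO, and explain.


Checking each pair (does one codeword prefix another?):
  E='00' vs F='010': no prefix
  E='00' vs H='011': no prefix
  E='00' vs G='10': no prefix
  E='00' vs B='11': no prefix
  F='010' vs E='00': no prefix
  F='010' vs H='011': no prefix
  F='010' vs G='10': no prefix
  F='010' vs B='11': no prefix
  H='011' vs E='00': no prefix
  H='011' vs F='010': no prefix
  H='011' vs G='10': no prefix
  H='011' vs B='11': no prefix
  G='10' vs E='00': no prefix
  G='10' vs F='010': no prefix
  G='10' vs H='011': no prefix
  G='10' vs B='11': no prefix
  B='11' vs E='00': no prefix
  B='11' vs F='010': no prefix
  B='11' vs H='011': no prefix
  B='11' vs G='10': no prefix
No violation found over all pairs.

YES -- this is a valid prefix code. No codeword is a prefix of any other codeword.


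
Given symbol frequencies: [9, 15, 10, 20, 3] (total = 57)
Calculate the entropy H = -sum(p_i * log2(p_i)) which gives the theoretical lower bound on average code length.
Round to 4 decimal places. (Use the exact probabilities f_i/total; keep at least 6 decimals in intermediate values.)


Per-symbol terms -p_i * log2(p_i) with p_i = f_i/57:
  p = 9/57 = 0.157895: log2(p) = -2.662965, -p*log2(p) = 0.420468
  p = 15/57 = 0.263158: log2(p) = -1.925999, -p*log2(p) = 0.506842
  p = 10/57 = 0.175439: log2(p) = -2.510962, -p*log2(p) = 0.440520
  p = 20/57 = 0.350877: log2(p) = -1.510962, -p*log2(p) = 0.530162
  p = 3/57 = 0.052632: log2(p) = -4.247928, -p*log2(p) = 0.223575
H = 0.420468 + 0.506842 + 0.440520 + 0.530162 + 0.223575 = 2.121567

H = 2.1216 bits/symbol


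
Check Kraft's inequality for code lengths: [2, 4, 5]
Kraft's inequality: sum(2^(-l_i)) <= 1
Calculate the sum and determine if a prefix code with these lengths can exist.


Sum = 2^(-2) + 2^(-4) + 2^(-5)
    = 0.25 + 0.0625 + 0.03125
    = 11/32 = 0.34375
Since 0.34375 <= 1, Kraft's inequality IS satisfied.
A prefix code with these lengths CAN exist.

Kraft sum = 0.34375. Satisfied.


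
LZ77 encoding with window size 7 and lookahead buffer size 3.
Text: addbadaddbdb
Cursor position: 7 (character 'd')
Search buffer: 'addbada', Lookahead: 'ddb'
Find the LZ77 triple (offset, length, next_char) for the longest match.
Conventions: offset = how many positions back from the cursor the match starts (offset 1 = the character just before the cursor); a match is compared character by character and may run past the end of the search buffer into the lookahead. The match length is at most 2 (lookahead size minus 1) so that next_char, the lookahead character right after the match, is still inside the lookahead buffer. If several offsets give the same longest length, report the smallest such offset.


Try each offset into the search buffer:
  offset=1 (pos 6, char 'a'): match length 0
  offset=2 (pos 5, char 'd'): match length 1
  offset=3 (pos 4, char 'a'): match length 0
  offset=4 (pos 3, char 'b'): match length 0
  offset=5 (pos 2, char 'd'): match length 1
  offset=6 (pos 1, char 'd'): match length 2
  offset=7 (pos 0, char 'a'): match length 0
Longest match has length 2 at offset 6.
next_char = character at position 7 + 2 = 9 -> 'b'

Best match: offset=6, length=2 (matching 'dd' starting at position 1)
LZ77 triple: (6, 2, 'b')


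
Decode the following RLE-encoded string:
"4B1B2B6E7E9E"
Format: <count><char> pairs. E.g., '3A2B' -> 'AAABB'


Expanding each <count><char> pair:
  4B -> 'BBBB'
  1B -> 'B'
  2B -> 'BB'
  6E -> 'EEEEEE'
  7E -> 'EEEEEEE'
  9E -> 'EEEEEEEEE'

Decoded = BBBBBBBEEEEEEEEEEEEEEEEEEEEEE


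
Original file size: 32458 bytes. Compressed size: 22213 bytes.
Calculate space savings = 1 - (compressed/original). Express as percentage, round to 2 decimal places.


ratio = compressed/original = 22213/32458 = 0.684361
savings = 1 - ratio = 1 - 0.684361 = 0.315639
as a percentage: 0.315639 * 100 = 31.56%

Space savings = 1 - 22213/32458 = 31.56%


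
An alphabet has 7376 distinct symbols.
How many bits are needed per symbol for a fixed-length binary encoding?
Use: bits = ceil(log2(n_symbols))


log2(7376) = 12.8486
Bracket: 2^12 = 4096 < 7376 <= 2^13 = 8192
So ceil(log2(7376)) = 13

bits = ceil(log2(7376)) = ceil(12.8486) = 13 bits


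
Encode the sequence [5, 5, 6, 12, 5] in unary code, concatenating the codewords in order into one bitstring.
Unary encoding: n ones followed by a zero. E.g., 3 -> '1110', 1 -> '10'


Encode each number as n ones followed by a terminating 0:
  5 -> 111110 (6 bits)
  5 -> 111110 (6 bits)
  6 -> 1111110 (7 bits)
  12 -> 1111111111110 (13 bits)
  5 -> 111110 (6 bits)
Total length = 6 + 6 + 7 + 13 + 6 = 38 bits.

Unary([5, 5, 6, 12, 5]) = 11111011111011111101111111111110111110 (38 bits)


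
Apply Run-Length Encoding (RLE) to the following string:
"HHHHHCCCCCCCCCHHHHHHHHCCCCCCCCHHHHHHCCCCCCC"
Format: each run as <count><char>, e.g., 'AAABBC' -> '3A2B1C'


Scanning runs left to right:
  i=0: run of 'H' x 5 -> '5H'
  i=5: run of 'C' x 9 -> '9C'
  i=14: run of 'H' x 8 -> '8H'
  i=22: run of 'C' x 8 -> '8C'
  i=30: run of 'H' x 6 -> '6H'
  i=36: run of 'C' x 7 -> '7C'

RLE = 5H9C8H8C6H7C


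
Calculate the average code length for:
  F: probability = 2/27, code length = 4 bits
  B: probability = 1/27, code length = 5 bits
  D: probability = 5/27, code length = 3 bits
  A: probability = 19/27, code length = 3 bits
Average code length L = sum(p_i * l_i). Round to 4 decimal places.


Weighted contributions p_i * l_i:
  F: (2/27) * 4 = 8/27
  B: (1/27) * 5 = 5/27
  D: (5/27) * 3 = 15/27
  A: (19/27) * 3 = 57/27
Sum = (8 + 5 + 15 + 57)/27 = 85/27

L = 85/27 = 3.1481 bits/symbol


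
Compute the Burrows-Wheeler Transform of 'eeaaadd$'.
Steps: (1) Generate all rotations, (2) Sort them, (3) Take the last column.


Rotations (sorted):
  0: $eeaaadd -> last char: d
  1: aaadd$ee -> last char: e
  2: aadd$eea -> last char: a
  3: add$eeaa -> last char: a
  4: d$eeaaad -> last char: d
  5: dd$eeaaa -> last char: a
  6: eaaadd$e -> last char: e
  7: eeaaadd$ -> last char: $


BWT = deaadae$


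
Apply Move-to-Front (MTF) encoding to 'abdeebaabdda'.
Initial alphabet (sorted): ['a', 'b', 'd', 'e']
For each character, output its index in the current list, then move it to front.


MTF encoding:
'a': index 0 in ['a', 'b', 'd', 'e'] -> ['a', 'b', 'd', 'e']
'b': index 1 in ['a', 'b', 'd', 'e'] -> ['b', 'a', 'd', 'e']
'd': index 2 in ['b', 'a', 'd', 'e'] -> ['d', 'b', 'a', 'e']
'e': index 3 in ['d', 'b', 'a', 'e'] -> ['e', 'd', 'b', 'a']
'e': index 0 in ['e', 'd', 'b', 'a'] -> ['e', 'd', 'b', 'a']
'b': index 2 in ['e', 'd', 'b', 'a'] -> ['b', 'e', 'd', 'a']
'a': index 3 in ['b', 'e', 'd', 'a'] -> ['a', 'b', 'e', 'd']
'a': index 0 in ['a', 'b', 'e', 'd'] -> ['a', 'b', 'e', 'd']
'b': index 1 in ['a', 'b', 'e', 'd'] -> ['b', 'a', 'e', 'd']
'd': index 3 in ['b', 'a', 'e', 'd'] -> ['d', 'b', 'a', 'e']
'd': index 0 in ['d', 'b', 'a', 'e'] -> ['d', 'b', 'a', 'e']
'a': index 2 in ['d', 'b', 'a', 'e'] -> ['a', 'd', 'b', 'e']


Output: [0, 1, 2, 3, 0, 2, 3, 0, 1, 3, 0, 2]


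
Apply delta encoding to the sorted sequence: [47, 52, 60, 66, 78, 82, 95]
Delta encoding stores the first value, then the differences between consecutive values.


First value: 47
Deltas:
  52 - 47 = 5
  60 - 52 = 8
  66 - 60 = 6
  78 - 66 = 12
  82 - 78 = 4
  95 - 82 = 13


Delta encoded: [47, 5, 8, 6, 12, 4, 13]


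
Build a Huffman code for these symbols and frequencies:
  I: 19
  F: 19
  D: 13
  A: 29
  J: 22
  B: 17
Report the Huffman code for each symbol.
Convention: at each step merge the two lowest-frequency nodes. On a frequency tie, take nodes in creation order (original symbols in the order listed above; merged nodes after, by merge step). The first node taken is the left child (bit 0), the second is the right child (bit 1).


Huffman tree construction:
Step 1: Merge D(13) + B(17) = 30
Step 2: Merge I(19) + F(19) = 38
Step 3: Merge J(22) + A(29) = 51
Step 4: Merge (D+B)(30) + (I+F)(38) = 68
Step 5: Merge (J+A)(51) + ((D+B)+(I+F))(68) = 119
Read each symbol's code off the tree from the root (left child = 0, right child = 1).

Codes:
  I: 110 (length 3)
  F: 111 (length 3)
  D: 100 (length 3)
  A: 01 (length 2)
  J: 00 (length 2)
  B: 101 (length 3)
Average code length: 306/119 = 2.5714 bits/symbol


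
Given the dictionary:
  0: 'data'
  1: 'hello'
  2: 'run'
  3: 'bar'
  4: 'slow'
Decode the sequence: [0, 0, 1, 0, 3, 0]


Look up each index in the dictionary:
  0 -> 'data'
  0 -> 'data'
  1 -> 'hello'
  0 -> 'data'
  3 -> 'bar'
  0 -> 'data'

Decoded: "data data hello data bar data"


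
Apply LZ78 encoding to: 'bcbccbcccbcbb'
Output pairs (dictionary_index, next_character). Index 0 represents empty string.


LZ78 encoding steps:
Dictionary: {0: ''}
Step 1: w='' (idx 0), next='b' -> output (0, 'b'), add 'b' as idx 1
Step 2: w='' (idx 0), next='c' -> output (0, 'c'), add 'c' as idx 2
Step 3: w='b' (idx 1), next='c' -> output (1, 'c'), add 'bc' as idx 3
Step 4: w='c' (idx 2), next='b' -> output (2, 'b'), add 'cb' as idx 4
Step 5: w='c' (idx 2), next='c' -> output (2, 'c'), add 'cc' as idx 5
Step 6: w='cb' (idx 4), next='c' -> output (4, 'c'), add 'cbc' as idx 6
Step 7: w='b' (idx 1), next='b' -> output (1, 'b'), add 'bb' as idx 7


Encoded: [(0, 'b'), (0, 'c'), (1, 'c'), (2, 'b'), (2, 'c'), (4, 'c'), (1, 'b')]


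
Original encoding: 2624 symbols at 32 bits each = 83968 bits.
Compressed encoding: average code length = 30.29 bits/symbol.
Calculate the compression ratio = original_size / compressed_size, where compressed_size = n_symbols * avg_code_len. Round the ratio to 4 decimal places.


original_size = n_symbols * orig_bits = 2624 * 32 = 83968 bits
compressed_size = n_symbols * avg_code_len = 2624 * 30.29 = 79480.96 bits
ratio = original_size / compressed_size = 83968 / 79480.96 = 1.0565

Compression ratio = 1.0565


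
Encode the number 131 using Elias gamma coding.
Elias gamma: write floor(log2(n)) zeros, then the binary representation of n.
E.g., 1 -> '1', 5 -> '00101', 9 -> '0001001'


num_bits = floor(log2(131)) + 1 = 8
leading_zeros = num_bits - 1 = 7
binary(131) = 10000011

Elias gamma(131) = '0000000' + '10000011' = 000000010000011 (15 bits)


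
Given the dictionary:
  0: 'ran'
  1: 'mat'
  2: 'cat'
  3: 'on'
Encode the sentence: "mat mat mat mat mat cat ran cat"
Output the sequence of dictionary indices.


Look up each word in the dictionary:
  'mat' -> 1
  'mat' -> 1
  'mat' -> 1
  'mat' -> 1
  'mat' -> 1
  'cat' -> 2
  'ran' -> 0
  'cat' -> 2

Encoded: [1, 1, 1, 1, 1, 2, 0, 2]


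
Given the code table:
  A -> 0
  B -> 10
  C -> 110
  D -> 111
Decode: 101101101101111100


Decoding:
10 -> B
110 -> C
110 -> C
110 -> C
111 -> D
110 -> C
0 -> A


Result: BCCCDCA


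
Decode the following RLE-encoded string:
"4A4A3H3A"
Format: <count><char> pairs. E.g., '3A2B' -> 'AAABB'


Expanding each <count><char> pair:
  4A -> 'AAAA'
  4A -> 'AAAA'
  3H -> 'HHH'
  3A -> 'AAA'

Decoded = AAAAAAAAHHHAAA


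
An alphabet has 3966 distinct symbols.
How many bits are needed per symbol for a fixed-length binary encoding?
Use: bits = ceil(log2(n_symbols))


log2(3966) = 11.9535
Bracket: 2^11 = 2048 < 3966 <= 2^12 = 4096
So ceil(log2(3966)) = 12

bits = ceil(log2(3966)) = ceil(11.9535) = 12 bits


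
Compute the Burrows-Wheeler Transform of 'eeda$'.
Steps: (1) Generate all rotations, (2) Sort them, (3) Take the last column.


Rotations (sorted):
  0: $eeda -> last char: a
  1: a$eed -> last char: d
  2: da$ee -> last char: e
  3: eda$e -> last char: e
  4: eeda$ -> last char: $


BWT = adee$


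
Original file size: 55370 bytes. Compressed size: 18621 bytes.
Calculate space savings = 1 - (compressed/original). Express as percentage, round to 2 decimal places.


ratio = compressed/original = 18621/55370 = 0.336301
savings = 1 - ratio = 1 - 0.336301 = 0.663699
as a percentage: 0.663699 * 100 = 66.37%

Space savings = 1 - 18621/55370 = 66.37%


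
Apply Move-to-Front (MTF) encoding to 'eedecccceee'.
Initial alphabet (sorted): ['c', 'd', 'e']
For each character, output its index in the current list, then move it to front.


MTF encoding:
'e': index 2 in ['c', 'd', 'e'] -> ['e', 'c', 'd']
'e': index 0 in ['e', 'c', 'd'] -> ['e', 'c', 'd']
'd': index 2 in ['e', 'c', 'd'] -> ['d', 'e', 'c']
'e': index 1 in ['d', 'e', 'c'] -> ['e', 'd', 'c']
'c': index 2 in ['e', 'd', 'c'] -> ['c', 'e', 'd']
'c': index 0 in ['c', 'e', 'd'] -> ['c', 'e', 'd']
'c': index 0 in ['c', 'e', 'd'] -> ['c', 'e', 'd']
'c': index 0 in ['c', 'e', 'd'] -> ['c', 'e', 'd']
'e': index 1 in ['c', 'e', 'd'] -> ['e', 'c', 'd']
'e': index 0 in ['e', 'c', 'd'] -> ['e', 'c', 'd']
'e': index 0 in ['e', 'c', 'd'] -> ['e', 'c', 'd']


Output: [2, 0, 2, 1, 2, 0, 0, 0, 1, 0, 0]


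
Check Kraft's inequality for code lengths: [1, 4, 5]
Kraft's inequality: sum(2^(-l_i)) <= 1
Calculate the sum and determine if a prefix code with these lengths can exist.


Sum = 2^(-1) + 2^(-4) + 2^(-5)
    = 0.5 + 0.0625 + 0.03125
    = 19/32 = 0.59375
Since 0.59375 <= 1, Kraft's inequality IS satisfied.
A prefix code with these lengths CAN exist.

Kraft sum = 0.59375. Satisfied.


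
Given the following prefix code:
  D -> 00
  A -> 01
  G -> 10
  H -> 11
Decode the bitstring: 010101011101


Decoding step by step:
Bits 01 -> A
Bits 01 -> A
Bits 01 -> A
Bits 01 -> A
Bits 11 -> H
Bits 01 -> A


Decoded message: AAAAHA


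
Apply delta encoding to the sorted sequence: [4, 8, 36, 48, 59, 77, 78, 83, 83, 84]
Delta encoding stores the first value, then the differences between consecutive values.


First value: 4
Deltas:
  8 - 4 = 4
  36 - 8 = 28
  48 - 36 = 12
  59 - 48 = 11
  77 - 59 = 18
  78 - 77 = 1
  83 - 78 = 5
  83 - 83 = 0
  84 - 83 = 1


Delta encoded: [4, 4, 28, 12, 11, 18, 1, 5, 0, 1]


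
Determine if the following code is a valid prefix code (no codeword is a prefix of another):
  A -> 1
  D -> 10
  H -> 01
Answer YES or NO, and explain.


Checking each pair (does one codeword prefix another?):
  A='1' vs D='10': prefix -- VIOLATION

NO -- this is NOT a valid prefix code. A (1) is a prefix of D (10).


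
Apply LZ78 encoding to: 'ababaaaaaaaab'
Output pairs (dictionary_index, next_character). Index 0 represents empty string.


LZ78 encoding steps:
Dictionary: {0: ''}
Step 1: w='' (idx 0), next='a' -> output (0, 'a'), add 'a' as idx 1
Step 2: w='' (idx 0), next='b' -> output (0, 'b'), add 'b' as idx 2
Step 3: w='a' (idx 1), next='b' -> output (1, 'b'), add 'ab' as idx 3
Step 4: w='a' (idx 1), next='a' -> output (1, 'a'), add 'aa' as idx 4
Step 5: w='aa' (idx 4), next='a' -> output (4, 'a'), add 'aaa' as idx 5
Step 6: w='aaa' (idx 5), next='b' -> output (5, 'b'), add 'aaab' as idx 6


Encoded: [(0, 'a'), (0, 'b'), (1, 'b'), (1, 'a'), (4, 'a'), (5, 'b')]


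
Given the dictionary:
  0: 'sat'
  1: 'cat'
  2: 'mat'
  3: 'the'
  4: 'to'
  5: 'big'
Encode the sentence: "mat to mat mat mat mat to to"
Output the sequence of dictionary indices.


Look up each word in the dictionary:
  'mat' -> 2
  'to' -> 4
  'mat' -> 2
  'mat' -> 2
  'mat' -> 2
  'mat' -> 2
  'to' -> 4
  'to' -> 4

Encoded: [2, 4, 2, 2, 2, 2, 4, 4]


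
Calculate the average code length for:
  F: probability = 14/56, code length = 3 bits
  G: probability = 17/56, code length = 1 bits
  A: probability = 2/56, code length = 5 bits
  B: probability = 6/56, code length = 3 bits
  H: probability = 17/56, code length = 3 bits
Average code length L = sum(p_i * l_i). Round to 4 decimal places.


Weighted contributions p_i * l_i:
  F: (14/56) * 3 = 42/56
  G: (17/56) * 1 = 17/56
  A: (2/56) * 5 = 10/56
  B: (6/56) * 3 = 18/56
  H: (17/56) * 3 = 51/56
Sum = (42 + 17 + 10 + 18 + 51)/56 = 138/56

L = 138/56 = 2.4643 bits/symbol


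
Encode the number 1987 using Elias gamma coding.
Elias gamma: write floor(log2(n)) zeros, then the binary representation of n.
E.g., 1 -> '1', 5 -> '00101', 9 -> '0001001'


num_bits = floor(log2(1987)) + 1 = 11
leading_zeros = num_bits - 1 = 10
binary(1987) = 11111000011

Elias gamma(1987) = '0000000000' + '11111000011' = 000000000011111000011 (21 bits)


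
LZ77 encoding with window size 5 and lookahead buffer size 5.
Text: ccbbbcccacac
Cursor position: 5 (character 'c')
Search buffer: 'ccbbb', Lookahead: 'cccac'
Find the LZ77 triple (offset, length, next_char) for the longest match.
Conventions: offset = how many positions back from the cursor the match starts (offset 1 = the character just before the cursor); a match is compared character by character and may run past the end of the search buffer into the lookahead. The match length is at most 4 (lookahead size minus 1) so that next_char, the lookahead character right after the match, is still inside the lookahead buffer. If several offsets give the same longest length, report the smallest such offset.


Try each offset into the search buffer:
  offset=1 (pos 4, char 'b'): match length 0
  offset=2 (pos 3, char 'b'): match length 0
  offset=3 (pos 2, char 'b'): match length 0
  offset=4 (pos 1, char 'c'): match length 1
  offset=5 (pos 0, char 'c'): match length 2
Longest match has length 2 at offset 5.
next_char = character at position 5 + 2 = 7 -> 'c'

Best match: offset=5, length=2 (matching 'cc' starting at position 0)
LZ77 triple: (5, 2, 'c')


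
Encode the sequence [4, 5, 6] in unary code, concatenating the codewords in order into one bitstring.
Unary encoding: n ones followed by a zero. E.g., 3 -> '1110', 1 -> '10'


Encode each number as n ones followed by a terminating 0:
  4 -> 11110 (5 bits)
  5 -> 111110 (6 bits)
  6 -> 1111110 (7 bits)
Total length = 5 + 6 + 7 = 18 bits.

Unary([4, 5, 6]) = 111101111101111110 (18 bits)


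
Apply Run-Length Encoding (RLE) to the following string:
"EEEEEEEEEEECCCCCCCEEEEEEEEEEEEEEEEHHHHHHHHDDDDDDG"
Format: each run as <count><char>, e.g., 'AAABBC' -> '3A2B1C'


Scanning runs left to right:
  i=0: run of 'E' x 11 -> '11E'
  i=11: run of 'C' x 7 -> '7C'
  i=18: run of 'E' x 16 -> '16E'
  i=34: run of 'H' x 8 -> '8H'
  i=42: run of 'D' x 6 -> '6D'
  i=48: run of 'G' x 1 -> '1G'

RLE = 11E7C16E8H6D1G


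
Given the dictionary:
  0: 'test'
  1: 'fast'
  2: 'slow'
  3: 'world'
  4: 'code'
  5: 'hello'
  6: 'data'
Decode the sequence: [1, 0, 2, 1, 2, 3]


Look up each index in the dictionary:
  1 -> 'fast'
  0 -> 'test'
  2 -> 'slow'
  1 -> 'fast'
  2 -> 'slow'
  3 -> 'world'

Decoded: "fast test slow fast slow world"


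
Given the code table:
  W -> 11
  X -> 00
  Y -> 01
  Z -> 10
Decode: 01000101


Decoding:
01 -> Y
00 -> X
01 -> Y
01 -> Y


Result: YXYY


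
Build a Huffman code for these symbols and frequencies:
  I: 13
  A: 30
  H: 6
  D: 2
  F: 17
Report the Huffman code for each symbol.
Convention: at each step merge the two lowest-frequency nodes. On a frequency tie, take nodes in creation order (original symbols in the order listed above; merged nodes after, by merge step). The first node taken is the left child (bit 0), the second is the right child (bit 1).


Huffman tree construction:
Step 1: Merge D(2) + H(6) = 8
Step 2: Merge (D+H)(8) + I(13) = 21
Step 3: Merge F(17) + ((D+H)+I)(21) = 38
Step 4: Merge A(30) + (F+((D+H)+I))(38) = 68
Read each symbol's code off the tree from the root (left child = 0, right child = 1).

Codes:
  I: 111 (length 3)
  A: 0 (length 1)
  H: 1101 (length 4)
  D: 1100 (length 4)
  F: 10 (length 2)
Average code length: 135/68 = 1.9853 bits/symbol


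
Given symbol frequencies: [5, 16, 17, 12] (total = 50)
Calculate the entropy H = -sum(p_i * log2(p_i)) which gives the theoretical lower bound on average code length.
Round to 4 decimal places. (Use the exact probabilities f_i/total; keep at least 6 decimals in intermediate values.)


Per-symbol terms -p_i * log2(p_i) with p_i = f_i/50:
  p = 5/50 = 0.100000: log2(p) = -3.321928, -p*log2(p) = 0.332193
  p = 16/50 = 0.320000: log2(p) = -1.643856, -p*log2(p) = 0.526034
  p = 17/50 = 0.340000: log2(p) = -1.556393, -p*log2(p) = 0.529174
  p = 12/50 = 0.240000: log2(p) = -2.058894, -p*log2(p) = 0.494134
H = 0.332193 + 0.526034 + 0.529174 + 0.494134 = 1.881535

H = 1.8815 bits/symbol


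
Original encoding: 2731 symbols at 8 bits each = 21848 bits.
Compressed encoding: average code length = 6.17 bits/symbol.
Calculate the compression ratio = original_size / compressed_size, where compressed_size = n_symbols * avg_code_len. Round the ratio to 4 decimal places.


original_size = n_symbols * orig_bits = 2731 * 8 = 21848 bits
compressed_size = n_symbols * avg_code_len = 2731 * 6.17 = 16850.27 bits
ratio = original_size / compressed_size = 21848 / 16850.27 = 1.2966

Compression ratio = 1.2966


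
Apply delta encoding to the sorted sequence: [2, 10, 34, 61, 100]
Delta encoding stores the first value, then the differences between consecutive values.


First value: 2
Deltas:
  10 - 2 = 8
  34 - 10 = 24
  61 - 34 = 27
  100 - 61 = 39


Delta encoded: [2, 8, 24, 27, 39]


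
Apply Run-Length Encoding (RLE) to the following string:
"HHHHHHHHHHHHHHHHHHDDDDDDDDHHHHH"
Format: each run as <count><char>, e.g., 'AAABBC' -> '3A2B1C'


Scanning runs left to right:
  i=0: run of 'H' x 18 -> '18H'
  i=18: run of 'D' x 8 -> '8D'
  i=26: run of 'H' x 5 -> '5H'

RLE = 18H8D5H


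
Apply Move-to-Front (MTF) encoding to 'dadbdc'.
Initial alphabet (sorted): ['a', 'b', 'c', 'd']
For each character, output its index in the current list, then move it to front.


MTF encoding:
'd': index 3 in ['a', 'b', 'c', 'd'] -> ['d', 'a', 'b', 'c']
'a': index 1 in ['d', 'a', 'b', 'c'] -> ['a', 'd', 'b', 'c']
'd': index 1 in ['a', 'd', 'b', 'c'] -> ['d', 'a', 'b', 'c']
'b': index 2 in ['d', 'a', 'b', 'c'] -> ['b', 'd', 'a', 'c']
'd': index 1 in ['b', 'd', 'a', 'c'] -> ['d', 'b', 'a', 'c']
'c': index 3 in ['d', 'b', 'a', 'c'] -> ['c', 'd', 'b', 'a']


Output: [3, 1, 1, 2, 1, 3]


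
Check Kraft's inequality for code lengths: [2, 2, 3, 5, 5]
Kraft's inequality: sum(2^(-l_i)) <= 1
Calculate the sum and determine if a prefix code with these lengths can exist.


Sum = 2^(-2) + 2^(-2) + 2^(-3) + 2^(-5) + 2^(-5)
    = 0.25 + 0.25 + 0.125 + 0.03125 + 0.03125
    = 22/32 = 0.6875
Since 0.6875 <= 1, Kraft's inequality IS satisfied.
A prefix code with these lengths CAN exist.

Kraft sum = 0.6875. Satisfied.


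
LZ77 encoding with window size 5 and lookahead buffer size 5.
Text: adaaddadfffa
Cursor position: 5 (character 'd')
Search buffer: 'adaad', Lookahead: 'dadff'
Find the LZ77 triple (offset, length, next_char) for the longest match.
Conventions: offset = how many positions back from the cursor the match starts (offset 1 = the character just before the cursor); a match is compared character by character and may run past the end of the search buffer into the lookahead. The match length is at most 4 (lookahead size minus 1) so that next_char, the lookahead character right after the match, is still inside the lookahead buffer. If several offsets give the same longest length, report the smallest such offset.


Try each offset into the search buffer:
  offset=1 (pos 4, char 'd'): match length 1
  offset=2 (pos 3, char 'a'): match length 0
  offset=3 (pos 2, char 'a'): match length 0
  offset=4 (pos 1, char 'd'): match length 2
  offset=5 (pos 0, char 'a'): match length 0
Longest match has length 2 at offset 4.
next_char = character at position 5 + 2 = 7 -> 'd'

Best match: offset=4, length=2 (matching 'da' starting at position 1)
LZ77 triple: (4, 2, 'd')


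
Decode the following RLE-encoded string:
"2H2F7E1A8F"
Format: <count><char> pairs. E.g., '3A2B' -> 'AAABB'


Expanding each <count><char> pair:
  2H -> 'HH'
  2F -> 'FF'
  7E -> 'EEEEEEE'
  1A -> 'A'
  8F -> 'FFFFFFFF'

Decoded = HHFFEEEEEEEAFFFFFFFF


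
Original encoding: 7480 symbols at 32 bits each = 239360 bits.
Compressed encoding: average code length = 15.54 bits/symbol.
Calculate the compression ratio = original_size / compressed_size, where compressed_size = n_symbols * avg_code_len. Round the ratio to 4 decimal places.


original_size = n_symbols * orig_bits = 7480 * 32 = 239360 bits
compressed_size = n_symbols * avg_code_len = 7480 * 15.54 = 116239.2 bits
ratio = original_size / compressed_size = 239360 / 116239.2 = 2.0592

Compression ratio = 2.0592


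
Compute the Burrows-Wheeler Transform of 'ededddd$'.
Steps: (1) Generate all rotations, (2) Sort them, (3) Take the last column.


Rotations (sorted):
  0: $ededddd -> last char: d
  1: d$ededdd -> last char: d
  2: dd$ededd -> last char: d
  3: ddd$eded -> last char: d
  4: dddd$ede -> last char: e
  5: dedddd$e -> last char: e
  6: edddd$ed -> last char: d
  7: ededddd$ -> last char: $


BWT = ddddeed$


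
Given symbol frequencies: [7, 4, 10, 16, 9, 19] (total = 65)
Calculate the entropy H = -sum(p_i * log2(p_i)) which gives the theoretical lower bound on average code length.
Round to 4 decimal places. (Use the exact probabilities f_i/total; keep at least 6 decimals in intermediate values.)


Per-symbol terms -p_i * log2(p_i) with p_i = f_i/65:
  p = 7/65 = 0.107692: log2(p) = -3.215013, -p*log2(p) = 0.346232
  p = 4/65 = 0.061538: log2(p) = -4.022368, -p*log2(p) = 0.247530
  p = 10/65 = 0.153846: log2(p) = -2.700440, -p*log2(p) = 0.415452
  p = 16/65 = 0.246154: log2(p) = -2.022368, -p*log2(p) = 0.497814
  p = 9/65 = 0.138462: log2(p) = -2.852443, -p*log2(p) = 0.394954
  p = 19/65 = 0.292308: log2(p) = -1.774440, -p*log2(p) = 0.518683
H = 0.346232 + 0.247530 + 0.415452 + 0.497814 + 0.394954 + 0.518683 = 2.420665

H = 2.4207 bits/symbol


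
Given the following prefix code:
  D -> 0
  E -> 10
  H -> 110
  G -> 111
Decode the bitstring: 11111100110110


Decoding step by step:
Bits 111 -> G
Bits 111 -> G
Bits 0 -> D
Bits 0 -> D
Bits 110 -> H
Bits 110 -> H


Decoded message: GGDDHH


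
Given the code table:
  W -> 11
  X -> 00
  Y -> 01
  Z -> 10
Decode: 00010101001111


Decoding:
00 -> X
01 -> Y
01 -> Y
01 -> Y
00 -> X
11 -> W
11 -> W


Result: XYYYXWW


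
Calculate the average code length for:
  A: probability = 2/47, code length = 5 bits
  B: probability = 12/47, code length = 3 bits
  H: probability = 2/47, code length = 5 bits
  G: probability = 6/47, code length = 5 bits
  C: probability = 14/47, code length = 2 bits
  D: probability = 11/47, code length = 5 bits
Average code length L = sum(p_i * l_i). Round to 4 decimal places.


Weighted contributions p_i * l_i:
  A: (2/47) * 5 = 10/47
  B: (12/47) * 3 = 36/47
  H: (2/47) * 5 = 10/47
  G: (6/47) * 5 = 30/47
  C: (14/47) * 2 = 28/47
  D: (11/47) * 5 = 55/47
Sum = (10 + 36 + 10 + 30 + 28 + 55)/47 = 169/47

L = 169/47 = 3.5957 bits/symbol


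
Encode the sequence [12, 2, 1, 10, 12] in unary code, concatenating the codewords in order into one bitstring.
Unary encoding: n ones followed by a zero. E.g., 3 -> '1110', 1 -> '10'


Encode each number as n ones followed by a terminating 0:
  12 -> 1111111111110 (13 bits)
  2 -> 110 (3 bits)
  1 -> 10 (2 bits)
  10 -> 11111111110 (11 bits)
  12 -> 1111111111110 (13 bits)
Total length = 13 + 3 + 2 + 11 + 13 = 42 bits.

Unary([12, 2, 1, 10, 12]) = 111111111111011010111111111101111111111110 (42 bits)


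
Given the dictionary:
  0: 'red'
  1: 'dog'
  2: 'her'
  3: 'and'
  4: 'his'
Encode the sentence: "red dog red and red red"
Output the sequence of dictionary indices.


Look up each word in the dictionary:
  'red' -> 0
  'dog' -> 1
  'red' -> 0
  'and' -> 3
  'red' -> 0
  'red' -> 0

Encoded: [0, 1, 0, 3, 0, 0]


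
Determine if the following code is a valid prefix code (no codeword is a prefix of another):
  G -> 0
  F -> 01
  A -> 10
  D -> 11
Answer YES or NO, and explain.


Checking each pair (does one codeword prefix another?):
  G='0' vs F='01': prefix -- VIOLATION

NO -- this is NOT a valid prefix code. G (0) is a prefix of F (01).


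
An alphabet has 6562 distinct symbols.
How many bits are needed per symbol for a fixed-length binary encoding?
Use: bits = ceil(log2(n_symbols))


log2(6562) = 12.6799
Bracket: 2^12 = 4096 < 6562 <= 2^13 = 8192
So ceil(log2(6562)) = 13

bits = ceil(log2(6562)) = ceil(12.6799) = 13 bits


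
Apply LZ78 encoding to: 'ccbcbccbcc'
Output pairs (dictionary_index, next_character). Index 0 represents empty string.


LZ78 encoding steps:
Dictionary: {0: ''}
Step 1: w='' (idx 0), next='c' -> output (0, 'c'), add 'c' as idx 1
Step 2: w='c' (idx 1), next='b' -> output (1, 'b'), add 'cb' as idx 2
Step 3: w='cb' (idx 2), next='c' -> output (2, 'c'), add 'cbc' as idx 3
Step 4: w='cbc' (idx 3), next='c' -> output (3, 'c'), add 'cbcc' as idx 4


Encoded: [(0, 'c'), (1, 'b'), (2, 'c'), (3, 'c')]


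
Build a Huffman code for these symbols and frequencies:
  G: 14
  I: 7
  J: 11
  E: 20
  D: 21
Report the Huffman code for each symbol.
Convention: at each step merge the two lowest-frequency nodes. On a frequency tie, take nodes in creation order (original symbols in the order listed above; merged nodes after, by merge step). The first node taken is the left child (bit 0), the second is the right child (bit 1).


Huffman tree construction:
Step 1: Merge I(7) + J(11) = 18
Step 2: Merge G(14) + (I+J)(18) = 32
Step 3: Merge E(20) + D(21) = 41
Step 4: Merge (G+(I+J))(32) + (E+D)(41) = 73
Read each symbol's code off the tree from the root (left child = 0, right child = 1).

Codes:
  G: 00 (length 2)
  I: 010 (length 3)
  J: 011 (length 3)
  E: 10 (length 2)
  D: 11 (length 2)
Average code length: 164/73 = 2.2466 bits/symbol
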